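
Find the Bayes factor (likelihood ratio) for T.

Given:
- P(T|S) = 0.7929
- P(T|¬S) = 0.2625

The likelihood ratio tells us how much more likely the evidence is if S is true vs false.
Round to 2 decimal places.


Likelihood Ratio (LR) = P(T|S) / P(T|¬S)

LR = 0.7929 / 0.2625
   = 3.02

The evidence is 3.02 times more likely if S is true than if S is false.
Because LR exceeds 1, T is evidence for S.


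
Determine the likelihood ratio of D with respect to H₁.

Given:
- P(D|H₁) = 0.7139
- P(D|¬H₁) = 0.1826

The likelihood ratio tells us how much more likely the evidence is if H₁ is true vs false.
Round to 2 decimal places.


Likelihood Ratio (LR) = P(D|H₁) / P(D|¬H₁)

LR = 0.7139 / 0.1826
   = 3.91

The evidence is 3.91 times more likely if H₁ is true than if H₁ is false.
Because LR exceeds 1, D is evidence for H₁.


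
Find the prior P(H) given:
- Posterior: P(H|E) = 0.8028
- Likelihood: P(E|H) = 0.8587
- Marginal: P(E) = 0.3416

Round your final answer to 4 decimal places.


From Bayes' theorem: P(H|E) = P(E|H) × P(H) / P(E)

Rearranging for P(H):
P(H) = P(H|E) × P(E) / P(E|H)
     = 0.8028 × 0.3416 / 0.8587
     = 0.27423648 / 0.8587
     = 0.3194


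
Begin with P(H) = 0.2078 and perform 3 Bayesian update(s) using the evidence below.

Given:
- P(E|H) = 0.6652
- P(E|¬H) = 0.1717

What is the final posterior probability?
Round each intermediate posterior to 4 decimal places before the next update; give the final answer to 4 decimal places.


Sequential Bayesian updating:

Initial prior: P(H) = 0.2078

Update 1:
  P(E) = 0.6652 × 0.2078 + 0.1717 × 0.7922 = 0.13822856 + 0.13602074 = 0.27424930
  P(H|E) = 0.13822856 / 0.27424930 = 0.5040

Update 2:
  P(E) = 0.6652 × 0.5040 + 0.1717 × 0.4960 = 0.33526080 + 0.08516320 = 0.42042400
  P(H|E) = 0.33526080 / 0.42042400 = 0.7974

Update 3:
  P(E) = 0.6652 × 0.7974 + 0.1717 × 0.2026 = 0.53043048 + 0.03478642 = 0.56521690
  P(H|E) = 0.53043048 / 0.56521690 = 0.9385

Final posterior: 0.9385


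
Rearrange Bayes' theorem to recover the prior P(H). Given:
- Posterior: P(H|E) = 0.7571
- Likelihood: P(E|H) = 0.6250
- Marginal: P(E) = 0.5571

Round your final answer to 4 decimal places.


From Bayes' theorem: P(H|E) = P(E|H) × P(H) / P(E)

Rearranging for P(H):
P(H) = P(H|E) × P(E) / P(E|H)
     = 0.7571 × 0.5571 / 0.6250
     = 0.42178041 / 0.6250
     = 0.6748


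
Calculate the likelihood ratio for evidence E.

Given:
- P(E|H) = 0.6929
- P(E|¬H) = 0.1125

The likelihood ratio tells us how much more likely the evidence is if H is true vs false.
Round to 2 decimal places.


Likelihood Ratio (LR) = P(E|H) / P(E|¬H)

LR = 0.6929 / 0.1125
   = 6.16

The evidence is 6.16 times more likely if H is true than if H is false.
Since LR > 1, the evidence supports H over ¬H.


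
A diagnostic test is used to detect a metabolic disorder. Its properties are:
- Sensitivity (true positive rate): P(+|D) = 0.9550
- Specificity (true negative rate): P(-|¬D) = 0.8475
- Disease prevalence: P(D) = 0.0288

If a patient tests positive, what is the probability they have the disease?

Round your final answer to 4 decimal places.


Let D = has disease, + = positive test

Given:
- P(D) = 0.0288 (prevalence)
- P(+|D) = 0.9550 (sensitivity)
- P(-|¬D) = 0.8475 (specificity)
- P(+|¬D) = 0.1525 (false positive rate = 1 - specificity)

Step 1: Find P(+)
P(+) = P(+|D)P(D) + P(+|¬D)P(¬D)
     = 0.9550 × 0.0288 + 0.1525 × 0.9712
     = 0.02750400 + 0.14810800
     = 0.17561200

Step 2: Apply Bayes' theorem for P(D|+)
P(D|+) = P(+|D)P(D) / P(+)
       = 0.02750400 / 0.17561200
       = 0.1566


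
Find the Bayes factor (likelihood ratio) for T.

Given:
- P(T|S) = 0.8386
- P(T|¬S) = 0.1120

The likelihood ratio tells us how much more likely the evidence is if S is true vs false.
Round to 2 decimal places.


Likelihood Ratio (LR) = P(T|S) / P(T|¬S)

LR = 0.8386 / 0.1120
   = 7.49

The evidence is 7.49 times more likely if S is true than if S is false.
Because LR exceeds 1, T is evidence for S.


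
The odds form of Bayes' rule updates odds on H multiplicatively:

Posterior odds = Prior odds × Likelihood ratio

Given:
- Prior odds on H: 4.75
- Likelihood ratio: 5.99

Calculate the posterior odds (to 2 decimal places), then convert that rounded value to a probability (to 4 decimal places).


Step 1: Calculate posterior odds
Posterior odds = Prior odds × LR
               = 4.75 × 5.99
               = 28.45

Step 2: Convert to probability
P(H|E) = Posterior odds / (1 + Posterior odds)
       = 28.45 / (1 + 28.45)
       = 28.45 / 29.45
       = 0.9660

The evidence increased P(H) from 0.8261 to 0.9660.


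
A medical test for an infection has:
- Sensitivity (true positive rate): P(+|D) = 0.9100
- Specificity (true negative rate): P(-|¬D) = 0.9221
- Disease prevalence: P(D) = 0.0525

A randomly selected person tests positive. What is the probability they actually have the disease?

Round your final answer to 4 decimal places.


Let D = has disease, + = positive test

Given:
- P(D) = 0.0525 (prevalence)
- P(+|D) = 0.9100 (sensitivity)
- P(-|¬D) = 0.9221 (specificity)
- P(+|¬D) = 0.0779 (false positive rate = 1 - specificity)

Step 1: Find P(+)
P(+) = P(+|D)P(D) + P(+|¬D)P(¬D)
     = 0.9100 × 0.0525 + 0.0779 × 0.9475
     = 0.04777500 + 0.07381025
     = 0.12158525

Step 2: Apply Bayes' theorem for P(D|+)
P(D|+) = P(+|D)P(D) / P(+)
       = 0.04777500 / 0.12158525
       = 0.3929


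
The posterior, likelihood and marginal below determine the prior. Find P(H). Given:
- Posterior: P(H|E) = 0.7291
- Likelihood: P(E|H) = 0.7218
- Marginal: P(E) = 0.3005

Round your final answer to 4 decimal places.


From Bayes' theorem: P(H|E) = P(E|H) × P(H) / P(E)

Rearranging for P(H):
P(H) = P(H|E) × P(E) / P(E|H)
     = 0.7291 × 0.3005 / 0.7218
     = 0.21909455 / 0.7218
     = 0.3035


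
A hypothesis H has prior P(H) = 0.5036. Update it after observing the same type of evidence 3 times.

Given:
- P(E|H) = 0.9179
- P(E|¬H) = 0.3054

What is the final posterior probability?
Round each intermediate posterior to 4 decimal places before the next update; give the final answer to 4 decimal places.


Sequential Bayesian updating:

Initial prior: P(H) = 0.5036

Update 1:
  P(E) = 0.9179 × 0.5036 + 0.3054 × 0.4964 = 0.46225444 + 0.15160056 = 0.61385500
  P(H|E) = 0.46225444 / 0.61385500 = 0.7530

Update 2:
  P(E) = 0.9179 × 0.7530 + 0.3054 × 0.2470 = 0.69117870 + 0.07543380 = 0.76661250
  P(H|E) = 0.69117870 / 0.76661250 = 0.9016

Update 3:
  P(E) = 0.9179 × 0.9016 + 0.3054 × 0.0984 = 0.82757864 + 0.03005136 = 0.85763000
  P(H|E) = 0.82757864 / 0.85763000 = 0.9650

Final posterior: 0.9650


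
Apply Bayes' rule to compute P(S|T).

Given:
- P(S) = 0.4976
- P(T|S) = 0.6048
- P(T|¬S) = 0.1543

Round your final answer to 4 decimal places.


Bayes' theorem: P(S|T) = P(T|S) × P(S) / P(T)

Step 1: Calculate P(T) using law of total probability
P(T) = P(T|S)P(S) + P(T|¬S)P(¬S)
     = 0.6048 × 0.4976 + 0.1543 × 0.5024
     = 0.30094848 + 0.07752032
     = 0.37846880

Step 2: Apply Bayes' theorem
P(S|T) = P(T|S) × P(S) / P(T)
       = 0.30094848 / 0.37846880
       = 0.7952


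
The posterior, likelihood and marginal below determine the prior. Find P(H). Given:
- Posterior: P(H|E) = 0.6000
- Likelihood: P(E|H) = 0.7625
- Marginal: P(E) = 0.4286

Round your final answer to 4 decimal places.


From Bayes' theorem: P(H|E) = P(E|H) × P(H) / P(E)

Rearranging for P(H):
P(H) = P(H|E) × P(E) / P(E|H)
     = 0.6000 × 0.4286 / 0.7625
     = 0.25716000 / 0.7625
     = 0.3373


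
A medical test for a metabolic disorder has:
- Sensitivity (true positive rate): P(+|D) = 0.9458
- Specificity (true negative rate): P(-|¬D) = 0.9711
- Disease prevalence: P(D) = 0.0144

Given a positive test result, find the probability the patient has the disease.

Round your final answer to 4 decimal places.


Let D = has disease, + = positive test

Given:
- P(D) = 0.0144 (prevalence)
- P(+|D) = 0.9458 (sensitivity)
- P(-|¬D) = 0.9711 (specificity)
- P(+|¬D) = 0.0289 (false positive rate = 1 - specificity)

Step 1: Find P(+)
P(+) = P(+|D)P(D) + P(+|¬D)P(¬D)
     = 0.9458 × 0.0144 + 0.0289 × 0.9856
     = 0.01361952 + 0.02848384
     = 0.04210336

Step 2: Apply Bayes' theorem for P(D|+)
P(D|+) = P(+|D)P(D) / P(+)
       = 0.01361952 / 0.04210336
       = 0.3235


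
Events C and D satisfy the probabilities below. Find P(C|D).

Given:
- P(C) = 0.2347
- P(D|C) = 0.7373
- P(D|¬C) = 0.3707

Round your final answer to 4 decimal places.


Bayes' theorem: P(C|D) = P(D|C) × P(C) / P(D)

Step 1: Calculate P(D) using law of total probability
P(D) = P(D|C)P(C) + P(D|¬C)P(¬C)
     = 0.7373 × 0.2347 + 0.3707 × 0.7653
     = 0.17304431 + 0.28369671
     = 0.45674102

Step 2: Apply Bayes' theorem
P(C|D) = P(D|C) × P(C) / P(D)
       = 0.17304431 / 0.45674102
       = 0.3789


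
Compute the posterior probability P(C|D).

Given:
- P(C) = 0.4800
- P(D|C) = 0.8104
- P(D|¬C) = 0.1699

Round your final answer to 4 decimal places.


Bayes' theorem: P(C|D) = P(D|C) × P(C) / P(D)

Step 1: Calculate P(D) using law of total probability
P(D) = P(D|C)P(C) + P(D|¬C)P(¬C)
     = 0.8104 × 0.4800 + 0.1699 × 0.5200
     = 0.38899200 + 0.08834800
     = 0.47734000

Step 2: Apply Bayes' theorem
P(C|D) = P(D|C) × P(C) / P(D)
       = 0.38899200 / 0.47734000
       = 0.8149


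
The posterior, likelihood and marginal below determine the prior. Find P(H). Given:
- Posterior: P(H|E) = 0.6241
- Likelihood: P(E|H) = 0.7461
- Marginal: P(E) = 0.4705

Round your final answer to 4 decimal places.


From Bayes' theorem: P(H|E) = P(E|H) × P(H) / P(E)

Rearranging for P(H):
P(H) = P(H|E) × P(E) / P(E|H)
     = 0.6241 × 0.4705 / 0.7461
     = 0.29363905 / 0.7461
     = 0.3936


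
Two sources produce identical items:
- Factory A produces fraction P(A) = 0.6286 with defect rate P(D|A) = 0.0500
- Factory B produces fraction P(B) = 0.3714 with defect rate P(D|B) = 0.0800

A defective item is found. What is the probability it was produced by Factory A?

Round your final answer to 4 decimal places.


Let A = from Factory A, D = defective

Given:
- P(A) = 0.6286, P(B) = 0.3714
- P(D|A) = 0.0500, P(D|B) = 0.0800

Step 1: Find P(D)
P(D) = P(D|A)P(A) + P(D|B)P(B)
     = 0.0500 × 0.6286 + 0.0800 × 0.3714
     = 0.03143000 + 0.02971200
     = 0.06114200

Step 2: Apply Bayes' theorem
P(A|D) = P(D|A)P(A) / P(D)
       = 0.03143000 / 0.06114200
       = 0.5140


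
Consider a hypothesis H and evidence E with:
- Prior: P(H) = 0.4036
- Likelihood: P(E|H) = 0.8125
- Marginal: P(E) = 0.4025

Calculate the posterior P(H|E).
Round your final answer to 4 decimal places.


Using Bayes' theorem:

P(H|E) = P(E|H) × P(H) / P(E)
       = 0.8125 × 0.4036 / 0.4025
       = 0.32792500 / 0.4025
       = 0.8147

The evidence strengthens our belief in H.
Prior: 0.4036 → Posterior: 0.8147


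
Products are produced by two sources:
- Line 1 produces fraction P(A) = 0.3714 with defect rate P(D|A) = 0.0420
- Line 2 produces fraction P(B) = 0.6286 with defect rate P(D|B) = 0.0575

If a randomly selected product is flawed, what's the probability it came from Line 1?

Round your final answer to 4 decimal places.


Let A = from Line 1, D = flawed

Given:
- P(A) = 0.3714, P(B) = 0.6286
- P(D|A) = 0.0420, P(D|B) = 0.0575

Step 1: Find P(D)
P(D) = P(D|A)P(A) + P(D|B)P(B)
     = 0.0420 × 0.3714 + 0.0575 × 0.6286
     = 0.01559880 + 0.03614450
     = 0.05174330

Step 2: Apply Bayes' theorem
P(A|D) = P(D|A)P(A) / P(D)
       = 0.01559880 / 0.05174330
       = 0.3015


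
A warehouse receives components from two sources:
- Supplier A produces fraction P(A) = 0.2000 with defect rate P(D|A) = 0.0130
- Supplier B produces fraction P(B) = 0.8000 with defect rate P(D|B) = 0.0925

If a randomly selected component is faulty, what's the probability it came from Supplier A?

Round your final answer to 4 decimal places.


Let A = from Supplier A, D = faulty

Given:
- P(A) = 0.2000, P(B) = 0.8000
- P(D|A) = 0.0130, P(D|B) = 0.0925

Step 1: Find P(D)
P(D) = P(D|A)P(A) + P(D|B)P(B)
     = 0.0130 × 0.2000 + 0.0925 × 0.8000
     = 0.00260000 + 0.07400000
     = 0.07660000

Step 2: Apply Bayes' theorem
P(A|D) = P(D|A)P(A) / P(D)
       = 0.00260000 / 0.07660000
       = 0.0339


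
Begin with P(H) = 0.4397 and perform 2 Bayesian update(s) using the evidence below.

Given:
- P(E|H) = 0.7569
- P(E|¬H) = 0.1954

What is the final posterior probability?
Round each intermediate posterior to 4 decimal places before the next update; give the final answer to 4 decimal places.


Sequential Bayesian updating:

Initial prior: P(H) = 0.4397

Update 1:
  P(E) = 0.7569 × 0.4397 + 0.1954 × 0.5603 = 0.33280893 + 0.10948262 = 0.44229155
  P(H|E) = 0.33280893 / 0.44229155 = 0.7525

Update 2:
  P(E) = 0.7569 × 0.7525 + 0.1954 × 0.2475 = 0.56956725 + 0.04836150 = 0.61792875
  P(H|E) = 0.56956725 / 0.61792875 = 0.9217

Final posterior: 0.9217


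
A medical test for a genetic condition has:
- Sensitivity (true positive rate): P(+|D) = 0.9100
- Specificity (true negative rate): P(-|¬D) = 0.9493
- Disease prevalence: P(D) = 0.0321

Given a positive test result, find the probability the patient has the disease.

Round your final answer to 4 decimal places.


Let D = has disease, + = positive test

Given:
- P(D) = 0.0321 (prevalence)
- P(+|D) = 0.9100 (sensitivity)
- P(-|¬D) = 0.9493 (specificity)
- P(+|¬D) = 0.0507 (false positive rate = 1 - specificity)

Step 1: Find P(+)
P(+) = P(+|D)P(D) + P(+|¬D)P(¬D)
     = 0.9100 × 0.0321 + 0.0507 × 0.9679
     = 0.02921100 + 0.04907253
     = 0.07828353

Step 2: Apply Bayes' theorem for P(D|+)
P(D|+) = P(+|D)P(D) / P(+)
       = 0.02921100 / 0.07828353
       = 0.3731


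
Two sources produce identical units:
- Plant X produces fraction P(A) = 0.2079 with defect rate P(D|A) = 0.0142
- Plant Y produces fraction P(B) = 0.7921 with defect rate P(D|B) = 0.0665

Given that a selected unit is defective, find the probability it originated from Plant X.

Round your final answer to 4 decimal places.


Let A = from Plant X, D = defective

Given:
- P(A) = 0.2079, P(B) = 0.7921
- P(D|A) = 0.0142, P(D|B) = 0.0665

Step 1: Find P(D)
P(D) = P(D|A)P(A) + P(D|B)P(B)
     = 0.0142 × 0.2079 + 0.0665 × 0.7921
     = 0.00295218 + 0.05267465
     = 0.05562683

Step 2: Apply Bayes' theorem
P(A|D) = P(D|A)P(A) / P(D)
       = 0.00295218 / 0.05562683
       = 0.0531


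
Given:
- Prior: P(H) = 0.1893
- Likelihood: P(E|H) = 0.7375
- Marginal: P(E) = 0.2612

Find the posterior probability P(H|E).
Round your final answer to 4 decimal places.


Using Bayes' theorem:

P(H|E) = P(E|H) × P(H) / P(E)
       = 0.7375 × 0.1893 / 0.2612
       = 0.13960875 / 0.2612
       = 0.5345

The evidence strengthens our belief in H.
Prior: 0.1893 → Posterior: 0.5345


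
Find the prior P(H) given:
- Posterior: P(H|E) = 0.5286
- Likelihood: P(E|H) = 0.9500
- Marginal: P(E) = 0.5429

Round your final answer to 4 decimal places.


From Bayes' theorem: P(H|E) = P(E|H) × P(H) / P(E)

Rearranging for P(H):
P(H) = P(H|E) × P(E) / P(E|H)
     = 0.5286 × 0.5429 / 0.9500
     = 0.28697694 / 0.9500
     = 0.3021


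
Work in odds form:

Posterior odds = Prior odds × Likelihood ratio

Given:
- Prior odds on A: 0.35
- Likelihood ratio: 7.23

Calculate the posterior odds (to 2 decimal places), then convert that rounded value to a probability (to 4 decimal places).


Step 1: Calculate posterior odds
Posterior odds = Prior odds × LR
               = 0.35 × 7.23
               = 2.53

Step 2: Convert to probability
P(A|E) = Posterior odds / (1 + Posterior odds)
       = 2.53 / (1 + 2.53)
       = 2.53 / 3.53
       = 0.7167

The evidence increased P(A) from 0.2593 to 0.7167.


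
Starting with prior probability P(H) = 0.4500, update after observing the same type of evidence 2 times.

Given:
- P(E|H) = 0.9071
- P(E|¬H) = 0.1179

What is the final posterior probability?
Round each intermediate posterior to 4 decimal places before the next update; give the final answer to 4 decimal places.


Sequential Bayesian updating:

Initial prior: P(H) = 0.4500

Update 1:
  P(E) = 0.9071 × 0.4500 + 0.1179 × 0.5500 = 0.40819500 + 0.06484500 = 0.47304000
  P(H|E) = 0.40819500 / 0.47304000 = 0.8629

Update 2:
  P(E) = 0.9071 × 0.8629 + 0.1179 × 0.1371 = 0.78273659 + 0.01616409 = 0.79890068
  P(H|E) = 0.78273659 / 0.79890068 = 0.9798

Final posterior: 0.9798


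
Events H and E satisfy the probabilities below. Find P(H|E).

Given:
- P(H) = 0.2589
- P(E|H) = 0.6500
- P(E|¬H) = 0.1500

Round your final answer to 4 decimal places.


Bayes' theorem: P(H|E) = P(E|H) × P(H) / P(E)

Step 1: Calculate P(E) using law of total probability
P(E) = P(E|H)P(H) + P(E|¬H)P(¬H)
     = 0.6500 × 0.2589 + 0.1500 × 0.7411
     = 0.16828500 + 0.11116500
     = 0.27945000

Step 2: Apply Bayes' theorem
P(H|E) = P(E|H) × P(H) / P(E)
       = 0.16828500 / 0.27945000
       = 0.6022


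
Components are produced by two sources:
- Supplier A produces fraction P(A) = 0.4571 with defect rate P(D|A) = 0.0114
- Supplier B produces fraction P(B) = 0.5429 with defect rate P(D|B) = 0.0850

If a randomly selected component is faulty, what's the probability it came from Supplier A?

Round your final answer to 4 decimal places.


Let A = from Supplier A, D = faulty

Given:
- P(A) = 0.4571, P(B) = 0.5429
- P(D|A) = 0.0114, P(D|B) = 0.0850

Step 1: Find P(D)
P(D) = P(D|A)P(A) + P(D|B)P(B)
     = 0.0114 × 0.4571 + 0.0850 × 0.5429
     = 0.00521094 + 0.04614650
     = 0.05135744

Step 2: Apply Bayes' theorem
P(A|D) = P(D|A)P(A) / P(D)
       = 0.00521094 / 0.05135744
       = 0.1015


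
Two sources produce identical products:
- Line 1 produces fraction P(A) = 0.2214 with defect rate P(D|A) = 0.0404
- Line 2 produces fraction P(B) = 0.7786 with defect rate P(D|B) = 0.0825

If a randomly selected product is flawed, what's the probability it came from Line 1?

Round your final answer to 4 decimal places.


Let A = from Line 1, D = flawed

Given:
- P(A) = 0.2214, P(B) = 0.7786
- P(D|A) = 0.0404, P(D|B) = 0.0825

Step 1: Find P(D)
P(D) = P(D|A)P(A) + P(D|B)P(B)
     = 0.0404 × 0.2214 + 0.0825 × 0.7786
     = 0.00894456 + 0.06423450
     = 0.07317906

Step 2: Apply Bayes' theorem
P(A|D) = P(D|A)P(A) / P(D)
       = 0.00894456 / 0.07317906
       = 0.1222


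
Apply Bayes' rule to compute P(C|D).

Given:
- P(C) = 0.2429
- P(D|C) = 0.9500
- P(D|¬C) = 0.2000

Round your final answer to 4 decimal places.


Bayes' theorem: P(C|D) = P(D|C) × P(C) / P(D)

Step 1: Calculate P(D) using law of total probability
P(D) = P(D|C)P(C) + P(D|¬C)P(¬C)
     = 0.9500 × 0.2429 + 0.2000 × 0.7571
     = 0.23075500 + 0.15142000
     = 0.38217500

Step 2: Apply Bayes' theorem
P(C|D) = P(D|C) × P(C) / P(D)
       = 0.23075500 / 0.38217500
       = 0.6038


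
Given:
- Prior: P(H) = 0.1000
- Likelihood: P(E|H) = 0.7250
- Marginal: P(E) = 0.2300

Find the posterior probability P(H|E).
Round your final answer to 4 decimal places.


Using Bayes' theorem:

P(H|E) = P(E|H) × P(H) / P(E)
       = 0.7250 × 0.1000 / 0.2300
       = 0.07250000 / 0.2300
       = 0.3152

The evidence strengthens our belief in H.
Prior: 0.1000 → Posterior: 0.3152


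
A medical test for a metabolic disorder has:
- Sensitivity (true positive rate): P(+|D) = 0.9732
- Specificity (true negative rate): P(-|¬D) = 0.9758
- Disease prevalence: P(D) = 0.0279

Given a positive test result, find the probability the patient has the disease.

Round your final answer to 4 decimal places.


Let D = has disease, + = positive test

Given:
- P(D) = 0.0279 (prevalence)
- P(+|D) = 0.9732 (sensitivity)
- P(-|¬D) = 0.9758 (specificity)
- P(+|¬D) = 0.0242 (false positive rate = 1 - specificity)

Step 1: Find P(+)
P(+) = P(+|D)P(D) + P(+|¬D)P(¬D)
     = 0.9732 × 0.0279 + 0.0242 × 0.9721
     = 0.02715228 + 0.02352482
     = 0.05067710

Step 2: Apply Bayes' theorem for P(D|+)
P(D|+) = P(+|D)P(D) / P(+)
       = 0.02715228 / 0.05067710
       = 0.5358


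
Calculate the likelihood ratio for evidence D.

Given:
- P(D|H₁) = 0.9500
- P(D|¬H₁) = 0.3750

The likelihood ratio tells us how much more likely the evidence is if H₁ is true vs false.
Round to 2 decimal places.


Likelihood Ratio (LR) = P(D|H₁) / P(D|¬H₁)

LR = 0.9500 / 0.3750
   = 2.53

The evidence is 2.53 times more likely if H₁ is true than if H₁ is false.
Because LR exceeds 1, D is evidence for H₁.


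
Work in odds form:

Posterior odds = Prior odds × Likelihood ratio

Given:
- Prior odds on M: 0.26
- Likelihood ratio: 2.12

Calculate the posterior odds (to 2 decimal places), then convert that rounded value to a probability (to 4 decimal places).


Step 1: Calculate posterior odds
Posterior odds = Prior odds × LR
               = 0.26 × 2.12
               = 0.55

Step 2: Convert to probability
P(M|E) = Posterior odds / (1 + Posterior odds)
       = 0.55 / (1 + 0.55)
       = 0.55 / 1.55
       = 0.3548

The evidence increased P(M) from 0.2063 to 0.3548.


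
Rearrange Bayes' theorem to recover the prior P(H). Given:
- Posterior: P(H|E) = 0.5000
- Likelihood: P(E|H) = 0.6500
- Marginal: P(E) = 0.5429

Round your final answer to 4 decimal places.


From Bayes' theorem: P(H|E) = P(E|H) × P(H) / P(E)

Rearranging for P(H):
P(H) = P(H|E) × P(E) / P(E|H)
     = 0.5000 × 0.5429 / 0.6500
     = 0.27145000 / 0.6500
     = 0.4176


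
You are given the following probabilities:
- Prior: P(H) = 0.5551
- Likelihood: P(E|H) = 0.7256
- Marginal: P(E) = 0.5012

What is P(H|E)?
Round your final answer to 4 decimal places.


Using Bayes' theorem:

P(H|E) = P(E|H) × P(H) / P(E)
       = 0.7256 × 0.5551 / 0.5012
       = 0.40278056 / 0.5012
       = 0.8036

The evidence strengthens our belief in H.
Prior: 0.5551 → Posterior: 0.8036


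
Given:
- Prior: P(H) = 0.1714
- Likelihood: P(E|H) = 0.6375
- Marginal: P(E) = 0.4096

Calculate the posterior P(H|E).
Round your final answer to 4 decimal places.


Using Bayes' theorem:

P(H|E) = P(E|H) × P(H) / P(E)
       = 0.6375 × 0.1714 / 0.4096
       = 0.10926750 / 0.4096
       = 0.2668

The evidence strengthens our belief in H.
Prior: 0.1714 → Posterior: 0.2668


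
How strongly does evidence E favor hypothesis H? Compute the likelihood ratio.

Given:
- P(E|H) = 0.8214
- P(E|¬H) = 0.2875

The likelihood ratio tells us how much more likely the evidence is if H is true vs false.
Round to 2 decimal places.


Likelihood Ratio (LR) = P(E|H) / P(E|¬H)

LR = 0.8214 / 0.2875
   = 2.86

The evidence is 2.86 times more likely if H is true than if H is false.
LR > 1, so observing E raises the odds in favor of H.


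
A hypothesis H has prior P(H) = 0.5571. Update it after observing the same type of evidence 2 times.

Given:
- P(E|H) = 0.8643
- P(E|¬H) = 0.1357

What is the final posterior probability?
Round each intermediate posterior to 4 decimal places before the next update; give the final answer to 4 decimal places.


Sequential Bayesian updating:

Initial prior: P(H) = 0.5571

Update 1:
  P(E) = 0.8643 × 0.5571 + 0.1357 × 0.4429 = 0.48150153 + 0.06010153 = 0.54160306
  P(H|E) = 0.48150153 / 0.54160306 = 0.8890

Update 2:
  P(E) = 0.8643 × 0.8890 + 0.1357 × 0.1110 = 0.76836270 + 0.01506270 = 0.78342540
  P(H|E) = 0.76836270 / 0.78342540 = 0.9808

Final posterior: 0.9808


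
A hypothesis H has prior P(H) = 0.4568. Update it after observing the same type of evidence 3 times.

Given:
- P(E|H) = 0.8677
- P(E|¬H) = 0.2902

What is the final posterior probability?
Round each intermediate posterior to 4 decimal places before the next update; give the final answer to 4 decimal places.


Sequential Bayesian updating:

Initial prior: P(H) = 0.4568

Update 1:
  P(E) = 0.8677 × 0.4568 + 0.2902 × 0.5432 = 0.39636536 + 0.15763664 = 0.55400200
  P(H|E) = 0.39636536 / 0.55400200 = 0.7155

Update 2:
  P(E) = 0.8677 × 0.7155 + 0.2902 × 0.2845 = 0.62083935 + 0.08256190 = 0.70340125
  P(H|E) = 0.62083935 / 0.70340125 = 0.8826

Update 3:
  P(E) = 0.8677 × 0.8826 + 0.2902 × 0.1174 = 0.76583202 + 0.03406948 = 0.79990150
  P(H|E) = 0.76583202 / 0.79990150 = 0.9574

Final posterior: 0.9574


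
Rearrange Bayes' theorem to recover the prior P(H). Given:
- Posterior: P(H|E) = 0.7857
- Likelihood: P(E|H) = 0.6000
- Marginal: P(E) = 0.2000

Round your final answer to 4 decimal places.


From Bayes' theorem: P(H|E) = P(E|H) × P(H) / P(E)

Rearranging for P(H):
P(H) = P(H|E) × P(E) / P(E|H)
     = 0.7857 × 0.2000 / 0.6000
     = 0.15714000 / 0.6000
     = 0.2619


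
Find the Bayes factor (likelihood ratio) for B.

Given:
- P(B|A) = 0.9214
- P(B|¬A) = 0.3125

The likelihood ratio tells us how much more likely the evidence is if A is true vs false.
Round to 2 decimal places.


Likelihood Ratio (LR) = P(B|A) / P(B|¬A)

LR = 0.9214 / 0.3125
   = 2.95

The evidence is 2.95 times more likely if A is true than if A is false.
Because LR exceeds 1, B is evidence for A.


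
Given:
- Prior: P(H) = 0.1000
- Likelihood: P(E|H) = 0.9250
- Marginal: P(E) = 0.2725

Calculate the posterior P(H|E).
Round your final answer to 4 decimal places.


Using Bayes' theorem:

P(H|E) = P(E|H) × P(H) / P(E)
       = 0.9250 × 0.1000 / 0.2725
       = 0.09250000 / 0.2725
       = 0.3394

The evidence strengthens our belief in H.
Prior: 0.1000 → Posterior: 0.3394


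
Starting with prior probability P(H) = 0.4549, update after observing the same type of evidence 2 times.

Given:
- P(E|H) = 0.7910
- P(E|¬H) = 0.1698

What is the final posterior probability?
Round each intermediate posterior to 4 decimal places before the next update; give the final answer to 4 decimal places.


Sequential Bayesian updating:

Initial prior: P(H) = 0.4549

Update 1:
  P(E) = 0.7910 × 0.4549 + 0.1698 × 0.5451 = 0.35982590 + 0.09255798 = 0.45238388
  P(H|E) = 0.35982590 / 0.45238388 = 0.7954

Update 2:
  P(E) = 0.7910 × 0.7954 + 0.1698 × 0.2046 = 0.62916140 + 0.03474108 = 0.66390248
  P(H|E) = 0.62916140 / 0.66390248 = 0.9477

Final posterior: 0.9477


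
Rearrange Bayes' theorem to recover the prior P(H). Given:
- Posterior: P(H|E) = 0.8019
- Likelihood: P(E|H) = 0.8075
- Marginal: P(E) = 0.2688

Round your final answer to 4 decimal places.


From Bayes' theorem: P(H|E) = P(E|H) × P(H) / P(E)

Rearranging for P(H):
P(H) = P(H|E) × P(E) / P(E|H)
     = 0.8019 × 0.2688 / 0.8075
     = 0.21555072 / 0.8075
     = 0.2669


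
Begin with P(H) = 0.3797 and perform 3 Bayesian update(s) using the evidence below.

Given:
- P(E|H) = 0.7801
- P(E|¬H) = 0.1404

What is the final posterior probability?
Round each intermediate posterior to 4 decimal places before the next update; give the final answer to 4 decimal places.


Sequential Bayesian updating:

Initial prior: P(H) = 0.3797

Update 1:
  P(E) = 0.7801 × 0.3797 + 0.1404 × 0.6203 = 0.29620397 + 0.08709012 = 0.38329409
  P(H|E) = 0.29620397 / 0.38329409 = 0.7728

Update 2:
  P(E) = 0.7801 × 0.7728 + 0.1404 × 0.2272 = 0.60286128 + 0.03189888 = 0.63476016
  P(H|E) = 0.60286128 / 0.63476016 = 0.9497

Update 3:
  P(E) = 0.7801 × 0.9497 + 0.1404 × 0.0503 = 0.74086097 + 0.00706212 = 0.74792309
  P(H|E) = 0.74086097 / 0.74792309 = 0.9906

Final posterior: 0.9906


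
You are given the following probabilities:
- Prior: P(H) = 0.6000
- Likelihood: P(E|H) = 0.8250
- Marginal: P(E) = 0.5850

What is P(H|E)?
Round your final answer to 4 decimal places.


Using Bayes' theorem:

P(H|E) = P(E|H) × P(H) / P(E)
       = 0.8250 × 0.6000 / 0.5850
       = 0.49500000 / 0.5850
       = 0.8462

The evidence strengthens our belief in H.
Prior: 0.6000 → Posterior: 0.8462


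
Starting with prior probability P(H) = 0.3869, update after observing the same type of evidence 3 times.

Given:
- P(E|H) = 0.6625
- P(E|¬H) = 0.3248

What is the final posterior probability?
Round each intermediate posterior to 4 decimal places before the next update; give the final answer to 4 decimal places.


Sequential Bayesian updating:

Initial prior: P(H) = 0.3869

Update 1:
  P(E) = 0.6625 × 0.3869 + 0.3248 × 0.6131 = 0.25632125 + 0.19913488 = 0.45545613
  P(H|E) = 0.25632125 / 0.45545613 = 0.5628

Update 2:
  P(E) = 0.6625 × 0.5628 + 0.3248 × 0.4372 = 0.37285500 + 0.14200256 = 0.51485756
  P(H|E) = 0.37285500 / 0.51485756 = 0.7242

Update 3:
  P(E) = 0.6625 × 0.7242 + 0.3248 × 0.2758 = 0.47978250 + 0.08957984 = 0.56936234
  P(H|E) = 0.47978250 / 0.56936234 = 0.8427

Final posterior: 0.8427


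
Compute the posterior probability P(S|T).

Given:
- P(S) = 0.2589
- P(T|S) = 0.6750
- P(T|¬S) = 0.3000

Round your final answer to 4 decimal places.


Bayes' theorem: P(S|T) = P(T|S) × P(S) / P(T)

Step 1: Calculate P(T) using law of total probability
P(T) = P(T|S)P(S) + P(T|¬S)P(¬S)
     = 0.6750 × 0.2589 + 0.3000 × 0.7411
     = 0.17475750 + 0.22233000
     = 0.39708750

Step 2: Apply Bayes' theorem
P(S|T) = P(T|S) × P(S) / P(T)
       = 0.17475750 / 0.39708750
       = 0.4401


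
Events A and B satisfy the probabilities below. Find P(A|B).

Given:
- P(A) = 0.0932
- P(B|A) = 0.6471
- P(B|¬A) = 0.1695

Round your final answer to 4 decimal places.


Bayes' theorem: P(A|B) = P(B|A) × P(A) / P(B)

Step 1: Calculate P(B) using law of total probability
P(B) = P(B|A)P(A) + P(B|¬A)P(¬A)
     = 0.6471 × 0.0932 + 0.1695 × 0.9068
     = 0.06030972 + 0.15370260
     = 0.21401232

Step 2: Apply Bayes' theorem
P(A|B) = P(B|A) × P(A) / P(B)
       = 0.06030972 / 0.21401232
       = 0.2818


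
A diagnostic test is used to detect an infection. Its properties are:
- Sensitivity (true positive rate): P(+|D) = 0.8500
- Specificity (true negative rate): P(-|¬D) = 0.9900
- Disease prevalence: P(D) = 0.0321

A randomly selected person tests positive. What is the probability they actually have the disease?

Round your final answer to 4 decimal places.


Let D = has disease, + = positive test

Given:
- P(D) = 0.0321 (prevalence)
- P(+|D) = 0.8500 (sensitivity)
- P(-|¬D) = 0.9900 (specificity)
- P(+|¬D) = 0.0100 (false positive rate = 1 - specificity)

Step 1: Find P(+)
P(+) = P(+|D)P(D) + P(+|¬D)P(¬D)
     = 0.8500 × 0.0321 + 0.0100 × 0.9679
     = 0.02728500 + 0.00967900
     = 0.03696400

Step 2: Apply Bayes' theorem for P(D|+)
P(D|+) = P(+|D)P(D) / P(+)
       = 0.02728500 / 0.03696400
       = 0.7382


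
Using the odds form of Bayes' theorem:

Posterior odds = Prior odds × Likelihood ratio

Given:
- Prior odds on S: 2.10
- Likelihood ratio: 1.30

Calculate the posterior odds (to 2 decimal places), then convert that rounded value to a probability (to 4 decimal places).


Step 1: Calculate posterior odds
Posterior odds = Prior odds × LR
               = 2.10 × 1.30
               = 2.73

Step 2: Convert to probability
P(S|E) = Posterior odds / (1 + Posterior odds)
       = 2.73 / (1 + 2.73)
       = 2.73 / 3.73
       = 0.7319

The evidence increased P(S) from 0.6774 to 0.7319.


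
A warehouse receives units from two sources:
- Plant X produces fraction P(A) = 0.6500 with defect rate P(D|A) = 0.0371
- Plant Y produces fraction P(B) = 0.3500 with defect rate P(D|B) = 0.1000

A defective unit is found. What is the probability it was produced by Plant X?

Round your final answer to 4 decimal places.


Let A = from Plant X, D = defective

Given:
- P(A) = 0.6500, P(B) = 0.3500
- P(D|A) = 0.0371, P(D|B) = 0.1000

Step 1: Find P(D)
P(D) = P(D|A)P(A) + P(D|B)P(B)
     = 0.0371 × 0.6500 + 0.1000 × 0.3500
     = 0.02411500 + 0.03500000
     = 0.05911500

Step 2: Apply Bayes' theorem
P(A|D) = P(D|A)P(A) / P(D)
       = 0.02411500 / 0.05911500
       = 0.4079


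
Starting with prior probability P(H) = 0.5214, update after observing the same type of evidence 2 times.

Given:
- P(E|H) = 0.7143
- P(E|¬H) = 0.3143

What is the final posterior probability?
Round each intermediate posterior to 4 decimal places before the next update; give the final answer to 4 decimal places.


Sequential Bayesian updating:

Initial prior: P(H) = 0.5214

Update 1:
  P(E) = 0.7143 × 0.5214 + 0.3143 × 0.4786 = 0.37243602 + 0.15042398 = 0.52286000
  P(H|E) = 0.37243602 / 0.52286000 = 0.7123

Update 2:
  P(E) = 0.7143 × 0.7123 + 0.3143 × 0.2877 = 0.50879589 + 0.09042411 = 0.59922000
  P(H|E) = 0.50879589 / 0.59922000 = 0.8491

Final posterior: 0.8491


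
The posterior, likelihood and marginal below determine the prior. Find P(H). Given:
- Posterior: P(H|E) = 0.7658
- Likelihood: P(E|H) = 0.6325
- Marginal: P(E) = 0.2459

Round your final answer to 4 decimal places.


From Bayes' theorem: P(H|E) = P(E|H) × P(H) / P(E)

Rearranging for P(H):
P(H) = P(H|E) × P(E) / P(E|H)
     = 0.7658 × 0.2459 / 0.6325
     = 0.18831022 / 0.6325
     = 0.2977


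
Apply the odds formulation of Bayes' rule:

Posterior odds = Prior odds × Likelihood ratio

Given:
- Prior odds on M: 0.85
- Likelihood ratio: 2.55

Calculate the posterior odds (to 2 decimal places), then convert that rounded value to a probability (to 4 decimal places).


Step 1: Calculate posterior odds
Posterior odds = Prior odds × LR
               = 0.85 × 2.55
               = 2.17

Step 2: Convert to probability
P(M|E) = Posterior odds / (1 + Posterior odds)
       = 2.17 / (1 + 2.17)
       = 2.17 / 3.17
       = 0.6845

The evidence increased P(M) from 0.4595 to 0.6845.


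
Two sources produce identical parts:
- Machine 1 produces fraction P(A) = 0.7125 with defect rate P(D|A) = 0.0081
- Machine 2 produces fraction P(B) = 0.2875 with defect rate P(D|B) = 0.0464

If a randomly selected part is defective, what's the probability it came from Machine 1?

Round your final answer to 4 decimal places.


Let A = from Machine 1, D = defective

Given:
- P(A) = 0.7125, P(B) = 0.2875
- P(D|A) = 0.0081, P(D|B) = 0.0464

Step 1: Find P(D)
P(D) = P(D|A)P(A) + P(D|B)P(B)
     = 0.0081 × 0.7125 + 0.0464 × 0.2875
     = 0.00577125 + 0.01334000
     = 0.01911125

Step 2: Apply Bayes' theorem
P(A|D) = P(D|A)P(A) / P(D)
       = 0.00577125 / 0.01911125
       = 0.3020


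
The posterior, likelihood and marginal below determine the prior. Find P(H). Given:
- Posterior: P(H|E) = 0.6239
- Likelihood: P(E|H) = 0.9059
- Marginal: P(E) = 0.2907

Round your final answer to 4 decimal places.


From Bayes' theorem: P(H|E) = P(E|H) × P(H) / P(E)

Rearranging for P(H):
P(H) = P(H|E) × P(E) / P(E|H)
     = 0.6239 × 0.2907 / 0.9059
     = 0.18136773 / 0.9059
     = 0.2002


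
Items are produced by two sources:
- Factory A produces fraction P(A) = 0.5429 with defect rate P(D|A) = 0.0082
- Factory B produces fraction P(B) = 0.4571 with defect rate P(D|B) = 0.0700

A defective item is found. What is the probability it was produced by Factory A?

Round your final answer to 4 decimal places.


Let A = from Factory A, D = defective

Given:
- P(A) = 0.5429, P(B) = 0.4571
- P(D|A) = 0.0082, P(D|B) = 0.0700

Step 1: Find P(D)
P(D) = P(D|A)P(A) + P(D|B)P(B)
     = 0.0082 × 0.5429 + 0.0700 × 0.4571
     = 0.00445178 + 0.03199700
     = 0.03644878

Step 2: Apply Bayes' theorem
P(A|D) = P(D|A)P(A) / P(D)
       = 0.00445178 / 0.03644878
       = 0.1221


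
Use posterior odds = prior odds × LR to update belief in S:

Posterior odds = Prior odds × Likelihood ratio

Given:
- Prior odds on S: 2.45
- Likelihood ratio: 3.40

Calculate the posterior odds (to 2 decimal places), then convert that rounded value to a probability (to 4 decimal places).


Step 1: Calculate posterior odds
Posterior odds = Prior odds × LR
               = 2.45 × 3.40
               = 8.33

Step 2: Convert to probability
P(S|E) = Posterior odds / (1 + Posterior odds)
       = 8.33 / (1 + 8.33)
       = 8.33 / 9.33
       = 0.8928

The evidence increased P(S) from 0.7101 to 0.8928.


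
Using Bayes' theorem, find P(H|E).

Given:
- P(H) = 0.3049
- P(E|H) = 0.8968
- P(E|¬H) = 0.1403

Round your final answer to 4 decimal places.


Bayes' theorem: P(H|E) = P(E|H) × P(H) / P(E)

Step 1: Calculate P(E) using law of total probability
P(E) = P(E|H)P(H) + P(E|¬H)P(¬H)
     = 0.8968 × 0.3049 + 0.1403 × 0.6951
     = 0.27343432 + 0.09752253
     = 0.37095685

Step 2: Apply Bayes' theorem
P(H|E) = P(E|H) × P(H) / P(E)
       = 0.27343432 / 0.37095685
       = 0.7371


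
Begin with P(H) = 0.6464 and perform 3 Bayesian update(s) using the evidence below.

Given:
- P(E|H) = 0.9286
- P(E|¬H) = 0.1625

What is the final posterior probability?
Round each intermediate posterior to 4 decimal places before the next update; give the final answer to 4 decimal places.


Sequential Bayesian updating:

Initial prior: P(H) = 0.6464

Update 1:
  P(E) = 0.9286 × 0.6464 + 0.1625 × 0.3536 = 0.60024704 + 0.05746000 = 0.65770704
  P(H|E) = 0.60024704 / 0.65770704 = 0.9126

Update 2:
  P(E) = 0.9286 × 0.9126 + 0.1625 × 0.0874 = 0.84744036 + 0.01420250 = 0.86164286
  P(H|E) = 0.84744036 / 0.86164286 = 0.9835

Update 3:
  P(E) = 0.9286 × 0.9835 + 0.1625 × 0.0165 = 0.91327810 + 0.00268125 = 0.91595935
  P(H|E) = 0.91327810 / 0.91595935 = 0.9971

Final posterior: 0.9971


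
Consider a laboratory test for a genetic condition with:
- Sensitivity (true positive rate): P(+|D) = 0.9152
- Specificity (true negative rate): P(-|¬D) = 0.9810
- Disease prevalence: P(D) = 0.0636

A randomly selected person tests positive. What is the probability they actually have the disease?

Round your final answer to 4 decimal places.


Let D = has disease, + = positive test

Given:
- P(D) = 0.0636 (prevalence)
- P(+|D) = 0.9152 (sensitivity)
- P(-|¬D) = 0.9810 (specificity)
- P(+|¬D) = 0.0190 (false positive rate = 1 - specificity)

Step 1: Find P(+)
P(+) = P(+|D)P(D) + P(+|¬D)P(¬D)
     = 0.9152 × 0.0636 + 0.0190 × 0.9364
     = 0.05820672 + 0.01779160
     = 0.07599832

Step 2: Apply Bayes' theorem for P(D|+)
P(D|+) = P(+|D)P(D) / P(+)
       = 0.05820672 / 0.07599832
       = 0.7659


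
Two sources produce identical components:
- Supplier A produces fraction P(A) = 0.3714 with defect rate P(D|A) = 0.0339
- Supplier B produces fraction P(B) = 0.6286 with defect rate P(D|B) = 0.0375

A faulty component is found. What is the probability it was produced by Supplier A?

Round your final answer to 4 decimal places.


Let A = from Supplier A, D = faulty

Given:
- P(A) = 0.3714, P(B) = 0.6286
- P(D|A) = 0.0339, P(D|B) = 0.0375

Step 1: Find P(D)
P(D) = P(D|A)P(A) + P(D|B)P(B)
     = 0.0339 × 0.3714 + 0.0375 × 0.6286
     = 0.01259046 + 0.02357250
     = 0.03616296

Step 2: Apply Bayes' theorem
P(A|D) = P(D|A)P(A) / P(D)
       = 0.01259046 / 0.03616296
       = 0.3482


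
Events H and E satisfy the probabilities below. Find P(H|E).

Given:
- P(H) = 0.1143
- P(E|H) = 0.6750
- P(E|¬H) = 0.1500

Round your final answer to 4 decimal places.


Bayes' theorem: P(H|E) = P(E|H) × P(H) / P(E)

Step 1: Calculate P(E) using law of total probability
P(E) = P(E|H)P(H) + P(E|¬H)P(¬H)
     = 0.6750 × 0.1143 + 0.1500 × 0.8857
     = 0.07715250 + 0.13285500
     = 0.21000750

Step 2: Apply Bayes' theorem
P(H|E) = P(E|H) × P(H) / P(E)
       = 0.07715250 / 0.21000750
       = 0.3674


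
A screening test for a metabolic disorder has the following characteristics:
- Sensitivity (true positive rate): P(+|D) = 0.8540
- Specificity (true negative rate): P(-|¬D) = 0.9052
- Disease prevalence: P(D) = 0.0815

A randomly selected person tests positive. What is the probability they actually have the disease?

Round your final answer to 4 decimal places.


Let D = has disease, + = positive test

Given:
- P(D) = 0.0815 (prevalence)
- P(+|D) = 0.8540 (sensitivity)
- P(-|¬D) = 0.9052 (specificity)
- P(+|¬D) = 0.0948 (false positive rate = 1 - specificity)

Step 1: Find P(+)
P(+) = P(+|D)P(D) + P(+|¬D)P(¬D)
     = 0.8540 × 0.0815 + 0.0948 × 0.9185
     = 0.06960100 + 0.08707380
     = 0.15667480

Step 2: Apply Bayes' theorem for P(D|+)
P(D|+) = P(+|D)P(D) / P(+)
       = 0.06960100 / 0.15667480
       = 0.4442


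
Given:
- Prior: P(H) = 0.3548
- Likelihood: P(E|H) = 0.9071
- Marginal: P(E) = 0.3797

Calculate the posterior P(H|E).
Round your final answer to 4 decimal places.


Using Bayes' theorem:

P(H|E) = P(E|H) × P(H) / P(E)
       = 0.9071 × 0.3548 / 0.3797
       = 0.32183908 / 0.3797
       = 0.8476

The evidence strengthens our belief in H.
Prior: 0.3548 → Posterior: 0.8476


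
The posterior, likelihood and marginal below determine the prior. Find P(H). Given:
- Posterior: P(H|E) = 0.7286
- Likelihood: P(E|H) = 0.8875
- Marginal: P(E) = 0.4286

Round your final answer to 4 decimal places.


From Bayes' theorem: P(H|E) = P(E|H) × P(H) / P(E)

Rearranging for P(H):
P(H) = P(H|E) × P(E) / P(E|H)
     = 0.7286 × 0.4286 / 0.8875
     = 0.31227796 / 0.8875
     = 0.3519
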